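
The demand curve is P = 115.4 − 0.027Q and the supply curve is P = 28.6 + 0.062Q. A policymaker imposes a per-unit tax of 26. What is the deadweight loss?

Competitive equilibrium: 115.4 − 0.027Q = 28.6 + 0.062Q → Q* = 975.2809, P* = 89.0674.
With the tax, the buyer price exceeds the seller price by 26: (115.4 − 0.027Q) − (28.6 + 0.062Q) = 26 → Q' = 683.1461.
ΔQ = 975.2809 − 683.1461 = 292.1348; the wedge equals the tax, 26.
Deadweight loss = ½ × 292.1348 × 26 = 3797.75.

3797.75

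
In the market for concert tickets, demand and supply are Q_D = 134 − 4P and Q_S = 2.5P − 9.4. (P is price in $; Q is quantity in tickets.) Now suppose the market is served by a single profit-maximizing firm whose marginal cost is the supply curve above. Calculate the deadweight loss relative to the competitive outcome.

$52.50

In inverse form: demand P = 33.5 − 0.25Q, supply P = 3.76 + 0.4Q.
Competitive equilibrium: 33.5 − 0.25Q = 3.76 + 0.4Q → Q* = 45.7538, P* = 22.0615.
Marginal revenue: MR = 33.5 − 0.5Q. Set MR = MC: 33.5 − 0.5Q = 3.76 + 0.4Q → Q_m = 33.0444.
Price P_m = 33.5 − 0.25·33.0444 = 25.2389; MC(Q_m) = 3.76 + 0.4·33.0444 = 16.9778.
Competitive Q* = 45.7538, so ΔQ = 12.7094; wedge = 25.2389 − 16.9778 = 8.2611.
DWL = ½ × 12.7094 × 8.2611 = $52.50.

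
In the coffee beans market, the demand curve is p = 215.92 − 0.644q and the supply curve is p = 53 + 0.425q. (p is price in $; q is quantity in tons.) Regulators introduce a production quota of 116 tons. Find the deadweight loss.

Competitive equilibrium: 215.92 − 0.644q = 53 + 0.425q → q* = 152.4041, p* = 117.7717.
At q = 116: demand price = 215.92 − 0.644·116 = 141.216; supply price = 53 + 0.425·116 = 102.3.
Δq = 152.4041 − 116 = 36.4041; wedge = 141.216 − 102.3 = 38.916.
The triangle = ½ × 36.4041 × 38.916 = $708.35.

$708.35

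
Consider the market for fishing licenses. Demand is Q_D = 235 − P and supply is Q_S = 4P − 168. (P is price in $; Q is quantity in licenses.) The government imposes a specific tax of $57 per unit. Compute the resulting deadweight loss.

In inverse form: demand P = 235 − Q, supply P = 42 + 0.25Q.
Competitive equilibrium: 235 − Q = 42 + 0.25Q → Q* = 154.4, P* = 80.6.
With the tax, the buyer price exceeds the seller price by 57: (235 − Q) − (42 + 0.25Q) = 57 → Q' = 108.8.
ΔQ = 154.4 − 108.8 = 45.6; the wedge equals the tax, 57.
Deadweight loss = ½ × 45.6 × 57 = $1299.60.

$1299.60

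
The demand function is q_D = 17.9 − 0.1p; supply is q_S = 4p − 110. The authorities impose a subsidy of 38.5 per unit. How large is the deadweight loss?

In inverse form: demand p = 179 − 10q, supply p = 27.5 + 0.25q.
Competitive equilibrium: 179 − 10q = 27.5 + 0.25q → q* = 14.7805, p* = 31.1951.
The subsidy lowers effective supply by 38.5: p = 0.25q − 11.
New quantity: 179 − 10q = 0.25q − 11 → q' = 18.5366.
Overproduction Δq = 18.5366 − 14.7805 = 3.7561; wedge = subsidy = 38.5.
The triangle = ½ × 3.7561 × 38.5 = 72.30.

72.30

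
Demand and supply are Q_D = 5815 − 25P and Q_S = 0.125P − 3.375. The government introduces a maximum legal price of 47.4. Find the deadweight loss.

2130.68

In inverse form: demand P = 232.6 − 0.04Q, supply P = 27 + 8Q.
Competitive equilibrium: 232.6 − 0.04Q = 27 + 8Q → Q* = 25.57214, P* = 231.57711.
At the ceiling P = 47.4, quantity supplied = (47.4 − 27)/8 = 2.55.
Willingness to pay at Q' = 2.55: 232.6 − 0.04·2.55 = 232.498.
ΔQ = 25.57214 − 2.55 = 23.02214; wedge = 232.498 − 47.4 = 185.098.
The triangle = ½ × 23.02214 × 185.098 = 2130.68.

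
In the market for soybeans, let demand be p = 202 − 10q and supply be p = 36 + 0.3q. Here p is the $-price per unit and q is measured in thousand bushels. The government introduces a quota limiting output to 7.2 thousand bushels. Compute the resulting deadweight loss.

$409.45 thousand

Competitive equilibrium: 202 − 10q = 36 + 0.3q → q* = 16.1165, p* = 40.835.
At q = 7.2: demand price = 202 − 10·7.2 = 130; supply price = 36 + 0.3·7.2 = 38.16.
Δq = 16.1165 − 7.2 = 8.9165; wedge = 130 − 38.16 = 91.84.
DWL = ½ × 8.9165 × 91.84 = $409.45 thousand.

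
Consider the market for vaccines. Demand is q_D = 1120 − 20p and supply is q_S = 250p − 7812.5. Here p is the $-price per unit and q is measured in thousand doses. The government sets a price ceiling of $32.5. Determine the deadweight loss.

In inverse form: demand p = 56 − 0.05q, supply p = 31.25 + 0.004q.
Competitive equilibrium: 56 − 0.05q = 31.25 + 0.004q → q* = 458.3333, p* = 33.0833.
At the ceiling p = 32.5, quantity supplied = (32.5 − 31.25)/0.004 = 312.5.
Willingness to pay at q' = 312.5: 56 − 0.05·312.5 = 40.375.
Δq = 458.3333 − 312.5 = 145.8333; wedge = 40.375 − 32.5 = 7.875.
Deadweight loss = ½ × 145.8333 × 7.875 = $574.22 thousand.

$574.22 thousand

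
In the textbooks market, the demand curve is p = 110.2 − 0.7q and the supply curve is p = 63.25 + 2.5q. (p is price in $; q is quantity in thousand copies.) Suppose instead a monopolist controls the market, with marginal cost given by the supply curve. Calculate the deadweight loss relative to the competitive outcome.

$11.10 thousand

Competitive equilibrium: 110.2 − 0.7q = 63.25 + 2.5q → q* = 14.6719, p* = 99.9297.
Marginal revenue: MR = 110.2 − 1.4q. Set MR = MC: 110.2 − 1.4q = 63.25 + 2.5q → q_m = 12.0385.
Price p_m = 110.2 − 0.7·12.0385 = 101.7731; MC(q_m) = 63.25 + 2.5·12.0385 = 93.3463.
Competitive q* = 14.6719, so Δq = 2.6334; wedge = 101.7731 − 93.3463 = 8.4268.
Deadweight loss = ½ × 2.6334 × 8.4268 = $11.10 thousand.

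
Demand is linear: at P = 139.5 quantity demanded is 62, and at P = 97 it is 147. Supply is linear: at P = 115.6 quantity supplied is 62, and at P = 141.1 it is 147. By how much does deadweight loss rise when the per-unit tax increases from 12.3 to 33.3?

598.50

Demand slope = (97 − 139.5)/(147 − 62) = −0.5, so P = 170.5 − 0.5Q.
Supply slope = (141.1 − 115.6)/(147 − 62) = 0.3, so P = 97 + 0.3Q.
Competitive equilibrium: 170.5 − 0.5Q = 97 + 0.3Q → Q* = 91.875, P* = 124.5625.
For a per-unit tax t: ΔQ = t/0.8, so DWL = ½·t·(t/0.8) = t²/1.6.
At t = 12.3: DWL = 94.556. At t = 33.3: DWL = 693.056.
Increase = 693.056 − 94.556 = 598.50.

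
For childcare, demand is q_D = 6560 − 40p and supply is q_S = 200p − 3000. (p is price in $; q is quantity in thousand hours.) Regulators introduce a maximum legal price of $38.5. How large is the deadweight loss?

In inverse form: demand p = 164 − 0.025q, supply p = 15 + 0.005q.
Competitive equilibrium: 164 − 0.025q = 15 + 0.005q → q* = 4966.6667, p* = 39.8333.
At the ceiling p = 38.5, quantity supplied = (38.5 − 15)/0.005 = 4700.
Willingness to pay at q' = 4700: 164 − 0.025·4700 = 46.5.
Δq = 4966.6667 − 4700 = 266.6667; wedge = 46.5 − 38.5 = 8.
The triangle = ½ × 266.6667 × 8 = $1066.67 thousand.

$1066.67 thousand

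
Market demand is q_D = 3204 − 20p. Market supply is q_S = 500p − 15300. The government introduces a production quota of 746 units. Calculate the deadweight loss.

In inverse form: demand p = 160.2 − 0.05q, supply p = 30.6 + 0.002q.
Competitive equilibrium: 160.2 − 0.05q = 30.6 + 0.002q → q* = 2492.3077, p* = 35.5846.
At q = 746: demand price = 160.2 − 0.05·746 = 122.9; supply price = 30.6 + 0.002·746 = 32.092.
Δq = 2492.3077 − 746 = 1746.3077; wedge = 122.9 − 32.092 = 90.808.
The triangle = ½ × 1746.3077 × 90.808 = 79289.35.

79289.35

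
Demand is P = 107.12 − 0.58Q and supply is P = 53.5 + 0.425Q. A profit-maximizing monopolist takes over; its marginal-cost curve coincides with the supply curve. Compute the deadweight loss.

Competitive equilibrium: 107.12 − 0.58Q = 53.5 + 0.425Q → Q* = 53.3532, P* = 76.1751.
Marginal revenue: MR = 107.12 − 1.16Q. Set MR = MC: 107.12 − 1.16Q = 53.5 + 0.425Q → Q_m = 33.8297.
Price P_m = 107.12 − 0.58·33.8297 = 87.4988; MC(Q_m) = 53.5 + 0.425·33.8297 = 67.8776.
Competitive Q* = 53.3532, so ΔQ = 19.5235; wedge = 87.4988 − 67.8776 = 19.6212.
The triangle = ½ × 19.5235 × 19.6212 = 191.54.

191.54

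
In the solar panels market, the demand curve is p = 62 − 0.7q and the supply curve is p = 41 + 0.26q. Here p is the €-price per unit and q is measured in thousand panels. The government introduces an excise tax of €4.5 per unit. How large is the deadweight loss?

€10.55 thousand

Competitive equilibrium: 62 − 0.7q = 41 + 0.26q → q* = 21.875, p* = 46.6875.
With the tax, the buyer price exceeds the seller price by 4.5: (62 − 0.7q) − (41 + 0.26q) = 4.5 → q' = 17.1875.
Δq = 21.875 − 17.1875 = 4.6875; the wedge equals the tax, 4.5.
The triangle = ½ × 4.6875 × 4.5 = €10.55 thousand.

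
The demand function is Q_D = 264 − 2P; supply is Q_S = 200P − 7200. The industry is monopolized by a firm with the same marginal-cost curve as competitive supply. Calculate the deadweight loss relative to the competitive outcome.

In inverse form: demand P = 132 − 0.5Q, supply P = 36 + 0.005Q.
Competitive equilibrium: 132 − 0.5Q = 36 + 0.005Q → Q* = 190.099, P* = 36.9505.
Marginal revenue: MR = 132 − Q. Set MR = MC: 132 − Q = 36 + 0.005Q → Q_m = 95.5224.
Price P_m = 132 − 0.5·95.5224 = 84.2388; MC(Q_m) = 36 + 0.005·95.5224 = 36.4776.
Competitive Q* = 190.099, so ΔQ = 94.5766; wedge = 84.2388 − 36.4776 = 47.7612.
DWL = ½ × 94.5766 × 47.7612 = 2258.55.

2258.55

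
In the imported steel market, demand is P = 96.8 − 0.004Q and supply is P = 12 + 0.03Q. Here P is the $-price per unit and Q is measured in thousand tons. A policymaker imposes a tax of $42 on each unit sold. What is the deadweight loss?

$25941.18 thousand

Competitive equilibrium: 96.8 − 0.004Q = 12 + 0.03Q → Q* = 2494.1176, P* = 86.8235.
With the tax, the buyer price exceeds the seller price by 42: (96.8 − 0.004Q) − (12 + 0.03Q) = 42 → Q' = 1258.8235.
ΔQ = 2494.1176 − 1258.8235 = 1235.2941; the wedge equals the tax, 42.
Deadweight loss = ½ × 1235.2941 × 42 = $25941.18 thousand.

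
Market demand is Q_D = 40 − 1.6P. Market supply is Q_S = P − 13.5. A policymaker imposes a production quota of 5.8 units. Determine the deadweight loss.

In inverse form: demand P = 25 − 0.625Q, supply P = 13.5 + Q.
Competitive equilibrium: 25 − 0.625Q = 13.5 + Q → Q* = 7.0769, P* = 20.5769.
At Q = 5.8: demand price = 25 − 0.625·5.8 = 21.375; supply price = 13.5 + 1·5.8 = 19.3.
ΔQ = 7.0769 − 5.8 = 1.2769; wedge = 21.375 − 19.3 = 2.075.
Deadweight loss = ½ × 1.2769 × 2.075 = 1.32.

1.32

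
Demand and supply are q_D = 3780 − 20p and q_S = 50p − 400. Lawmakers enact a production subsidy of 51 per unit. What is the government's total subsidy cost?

169028.57

In inverse form: demand p = 189 − 0.05q, supply p = 8 + 0.02q.
Competitive equilibrium: 189 − 0.05q = 8 + 0.02q → q* = 2585.7143, p* = 59.7143.
The subsidy lowers effective supply by 51: p = 0.02q − 43.
New quantity: 189 − 0.05q = 0.02q − 43 → q' = 3314.2857.
Total subsidy cost = 51 × 3314.2857 = 169028.57.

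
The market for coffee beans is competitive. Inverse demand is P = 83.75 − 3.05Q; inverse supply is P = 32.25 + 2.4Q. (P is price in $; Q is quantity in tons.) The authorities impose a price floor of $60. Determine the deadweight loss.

$7.53

Competitive equilibrium: 83.75 − 3.05Q = 32.25 + 2.4Q → Q* = 9.4495, P* = 54.9289.
At the floor P = 60, quantity demanded = (83.75 − 60)/3.05 = 7.7869.
Sellers' marginal cost at Q' = 7.7869: 32.25 + 2.4·7.7869 = 50.9386.
ΔQ = 9.4495 − 7.7869 = 1.6626; wedge = 60 − 50.9386 = 9.0614.
Welfare loss = ½ × 1.6626 × 9.0614 = $7.53.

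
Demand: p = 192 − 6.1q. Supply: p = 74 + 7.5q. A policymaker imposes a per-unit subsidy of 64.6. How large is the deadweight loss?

153.425

Competitive equilibrium: 192 − 6.1q = 74 + 7.5q → q* = 8.6765, p* = 139.0735.
The subsidy lowers effective supply by 64.6: p = 9.4 + 7.5q.
New quantity: 192 − 6.1q = 9.4 + 7.5q → q' = 13.4265.
Overproduction Δq = 13.4265 − 8.6765 = 4.75; wedge = subsidy = 64.6.
DWL = ½ × 4.75 × 64.6 = 153.425.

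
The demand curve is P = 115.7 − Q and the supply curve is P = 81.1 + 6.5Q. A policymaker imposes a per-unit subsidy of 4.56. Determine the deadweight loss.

1.39

Competitive equilibrium: 115.7 − Q = 81.1 + 6.5Q → Q* = 4.6133, P* = 111.0867.
The subsidy lowers effective supply by 4.56: P = 76.54 + 6.5Q.
New quantity: 115.7 − Q = 76.54 + 6.5Q → Q' = 5.2213.
Overproduction ΔQ = 5.2213 − 4.6133 = 0.608; wedge = subsidy = 4.56.
Welfare loss = ½ × 0.608 × 4.56 = 1.39.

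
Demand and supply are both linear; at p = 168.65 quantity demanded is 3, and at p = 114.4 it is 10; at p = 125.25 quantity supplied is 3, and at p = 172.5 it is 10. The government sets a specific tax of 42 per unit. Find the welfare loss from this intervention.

60.83

Demand slope = (114.4 − 168.65)/(10 − 3) = −7.75, so p = 191.9 − 7.75q.
Supply slope = (172.5 − 125.25)/(10 − 3) = 6.75, so p = 105 + 6.75q.
Competitive equilibrium: 191.9 − 7.75q = 105 + 6.75q → q* = 5.9931, p* = 145.4534.
With the tax, the buyer price exceeds the seller price by 42: (191.9 − 7.75q) − (105 + 6.75q) = 42 → q' = 3.0966.
Δq = 5.9931 − 3.0966 = 2.8965; the wedge equals the tax, 42.
Welfare loss = ½ × 2.8965 × 42 = 60.83.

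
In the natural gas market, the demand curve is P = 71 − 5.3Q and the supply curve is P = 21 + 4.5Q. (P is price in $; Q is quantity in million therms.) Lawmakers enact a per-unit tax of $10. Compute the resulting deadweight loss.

Competitive equilibrium: 71 − 5.3Q = 21 + 4.5Q → Q* = 5.102, P* = 43.9592.
With the tax, the buyer price exceeds the seller price by 10: (71 − 5.3Q) − (21 + 4.5Q) = 10 → Q' = 4.0816.
ΔQ = 5.102 − 4.0816 = 1.0204; the wedge equals the tax, 10.
Deadweight loss = ½ × 1.0204 × 10 = $5.10 million.

$5.10 million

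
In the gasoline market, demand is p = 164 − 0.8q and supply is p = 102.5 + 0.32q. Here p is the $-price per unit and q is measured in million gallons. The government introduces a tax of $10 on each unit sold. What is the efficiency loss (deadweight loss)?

$44.64 million

Competitive equilibrium: 164 − 0.8q = 102.5 + 0.32q → q* = 54.9107, p* = 120.0714.
With the tax, the buyer price exceeds the seller price by 10: (164 − 0.8q) − (102.5 + 0.32q) = 10 → q' = 45.9821.
Δq = 54.9107 − 45.9821 = 8.9286; the wedge equals the tax, 10.
Welfare loss = ½ × 8.9286 × 10 = $44.64 million.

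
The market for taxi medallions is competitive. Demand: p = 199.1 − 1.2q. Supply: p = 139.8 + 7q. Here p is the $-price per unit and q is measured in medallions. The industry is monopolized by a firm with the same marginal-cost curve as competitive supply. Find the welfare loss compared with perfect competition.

$3.49

Competitive equilibrium: 199.1 − 1.2q = 139.8 + 7q → q* = 7.2317, p* = 190.422.
Marginal revenue: MR = 199.1 − 2.4q. Set MR = MC: 199.1 − 2.4q = 139.8 + 7q → q_m = 6.3085.
Price p_m = 199.1 − 1.2·6.3085 = 191.5298; MC(q_m) = 139.8 + 7·6.3085 = 183.9595.
Competitive q* = 7.2317, so Δq = 0.9232; wedge = 191.5298 − 183.9595 = 7.5703.
The triangle = ½ × 0.9232 × 7.5703 = $3.49.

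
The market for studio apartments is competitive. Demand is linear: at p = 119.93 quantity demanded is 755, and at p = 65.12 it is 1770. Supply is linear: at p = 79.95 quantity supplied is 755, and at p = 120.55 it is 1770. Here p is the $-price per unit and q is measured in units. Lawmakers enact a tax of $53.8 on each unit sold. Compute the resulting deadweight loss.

$15395.96

Demand slope = (65.12 − 119.93)/(1770 − 755) = −0.054, so p = 160.7 − 0.054q.
Supply slope = (120.55 − 79.95)/(1770 − 755) = 0.04, so p = 49.75 + 0.04q.
Competitive equilibrium: 160.7 − 0.054q = 49.75 + 0.04q → q* = 1180.3191, p* = 96.9628.
With the tax, the buyer price exceeds the seller price by 53.8: (160.7 − 0.054q) − (49.75 + 0.04q) = 53.8 → q' = 607.9787.
Δq = 1180.3191 − 607.9787 = 572.3404; the wedge equals the tax, 53.8.
Deadweight loss = ½ × 572.3404 × 53.8 = $15395.96.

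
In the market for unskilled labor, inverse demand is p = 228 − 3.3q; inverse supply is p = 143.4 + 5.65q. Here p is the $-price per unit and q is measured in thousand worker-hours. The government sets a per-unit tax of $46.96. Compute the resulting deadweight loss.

$123.20 thousand

Competitive equilibrium: 228 − 3.3q = 143.4 + 5.65q → q* = 9.4525, p* = 196.8067.
With the tax, the buyer price exceeds the seller price by 46.96: (228 − 3.3q) − (143.4 + 5.65q) = 46.96 → q' = 4.2056.
Δq = 9.4525 − 4.2056 = 5.2469; the wedge equals the tax, 46.96.
Welfare loss = ½ × 5.2469 × 46.96 = $123.20 thousand.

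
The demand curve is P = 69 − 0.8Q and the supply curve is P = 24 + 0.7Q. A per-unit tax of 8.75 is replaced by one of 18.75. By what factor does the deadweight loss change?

4.592

Competitive equilibrium: 69 − 0.8Q = 24 + 0.7Q → Q* = 30, P* = 45.
For a per-unit tax t: ΔQ = t/1.5, so DWL = ½·t·(t/1.5) = t²/3.
At t = 8.75: DWL = 25.521. At t = 18.75: DWL = 117.1875.
Ratio = (18.75/8.75)² = 4.592.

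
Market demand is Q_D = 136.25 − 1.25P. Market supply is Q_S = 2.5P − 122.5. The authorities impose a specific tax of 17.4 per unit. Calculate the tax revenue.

617.70

In inverse form: demand P = 109 − 0.8Q, supply P = 49 + 0.4Q.
Competitive equilibrium: 109 − 0.8Q = 49 + 0.4Q → Q* = 50, P* = 69.
With the tax, the buyer price exceeds the seller price by 17.4: (109 − 0.8Q) − (49 + 0.4Q) = 17.4 → Q' = 35.5.
Tax revenue = 17.4 × 35.5 = 617.70.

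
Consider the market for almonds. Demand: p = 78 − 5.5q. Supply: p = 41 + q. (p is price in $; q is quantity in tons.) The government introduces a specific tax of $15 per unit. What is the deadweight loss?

Competitive equilibrium: 78 − 5.5q = 41 + q → q* = 5.6923, p* = 46.6923.
With the tax, the buyer price exceeds the seller price by 15: (78 − 5.5q) − (41 + q) = 15 → q' = 3.3846.
Δq = 5.6923 − 3.3846 = 2.3077; the wedge equals the tax, 15.
Deadweight loss = ½ × 2.3077 × 15 = $17.31.

$17.31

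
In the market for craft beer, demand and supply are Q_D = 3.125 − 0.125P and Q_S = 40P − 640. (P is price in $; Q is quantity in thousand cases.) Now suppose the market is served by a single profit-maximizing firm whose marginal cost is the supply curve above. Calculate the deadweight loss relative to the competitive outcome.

In inverse form: demand P = 25 − 8Q, supply P = 16 + 0.025Q.
Competitive equilibrium: 25 − 8Q = 16 + 0.025Q → Q* = 1.1215, P* = 16.028.
Marginal revenue: MR = 25 − 16Q. Set MR = MC: 25 − 16Q = 16 + 0.025Q → Q_m = 0.5616.
Price P_m = 25 − 8·0.5616 = 20.5072; MC(Q_m) = 16 + 0.025·0.5616 = 16.014.
Competitive Q* = 1.1215, so ΔQ = 0.5599; wedge = 20.5072 − 16.014 = 4.4932.
Deadweight loss = ½ × 0.5599 × 4.4932 = $1.26 thousand.

$1.26 thousand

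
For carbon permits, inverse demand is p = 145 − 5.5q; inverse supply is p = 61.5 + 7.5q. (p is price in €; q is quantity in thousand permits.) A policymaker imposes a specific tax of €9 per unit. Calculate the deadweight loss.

Competitive equilibrium: 145 − 5.5q = 61.5 + 7.5q → q* = 6.4231, p* = 109.6731.
With the tax, the buyer price exceeds the seller price by 9: (145 − 5.5q) − (61.5 + 7.5q) = 9 → q' = 5.7308.
Δq = 6.4231 − 5.7308 = 0.6923; the wedge equals the tax, 9.
The triangle = ½ × 0.6923 × 9 = €3.12 thousand.

€3.12 thousand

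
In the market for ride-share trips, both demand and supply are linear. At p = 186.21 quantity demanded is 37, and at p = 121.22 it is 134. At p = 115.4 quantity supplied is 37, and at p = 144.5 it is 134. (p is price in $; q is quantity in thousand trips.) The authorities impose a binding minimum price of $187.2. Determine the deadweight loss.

Demand slope = (121.22 − 186.21)/(134 − 37) = −0.67, so p = 211 − 0.67q.
Supply slope = (144.5 − 115.4)/(134 − 37) = 0.3, so p = 104.3 + 0.3q.
Competitive equilibrium: 211 − 0.67q = 104.3 + 0.3q → q* = 110, p* = 137.3.
At the floor p = 187.2, quantity demanded = (211 − 187.2)/0.67 = 35.5224.
Sellers' marginal cost at q' = 35.5224: 104.3 + 0.3·35.5224 = 114.9567.
Δq = 110 − 35.5224 = 74.4776; wedge = 187.2 − 114.9567 = 72.2433.
The triangle = ½ × 74.4776 × 72.2433 = $2690.25 thousand.

$2690.25 thousand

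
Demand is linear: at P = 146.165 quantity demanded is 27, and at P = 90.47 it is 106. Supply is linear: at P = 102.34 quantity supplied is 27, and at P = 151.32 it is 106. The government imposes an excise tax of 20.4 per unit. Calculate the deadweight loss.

Demand slope = (90.47 − 146.165)/(106 − 27) = −0.705, so P = 165.2 − 0.705Q.
Supply slope = (151.32 − 102.34)/(106 − 27) = 0.62, so P = 85.6 + 0.62Q.
Competitive equilibrium: 165.2 − 0.705Q = 85.6 + 0.62Q → Q* = 60.0755, P* = 122.8468.
With the tax, the buyer price exceeds the seller price by 20.4: (165.2 − 0.705Q) − (85.6 + 0.62Q) = 20.4 → Q' = 44.6792.
ΔQ = 60.0755 − 44.6792 = 15.3963; the wedge equals the tax, 20.4.
DWL = ½ × 15.3963 × 20.4 = 157.04.

157.04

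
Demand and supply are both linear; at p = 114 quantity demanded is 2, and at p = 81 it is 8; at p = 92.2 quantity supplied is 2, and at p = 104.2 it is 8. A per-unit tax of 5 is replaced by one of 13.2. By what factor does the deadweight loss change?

6.9696

Demand slope = (81 − 114)/(8 − 2) = −5.5, so p = 125 − 5.5q.
Supply slope = (104.2 − 92.2)/(8 − 2) = 2, so p = 88.2 + 2q.
Competitive equilibrium: 125 − 5.5q = 88.2 + 2q → q* = 4.9067, p* = 98.0133.
For a per-unit tax t: Δq = t/7.5, so DWL = ½·t·(t/7.5) = t²/15.
At t = 5: DWL = 1.667. At t = 13.2: DWL = 11.616.
Ratio = (13.2/5)² = 6.9696.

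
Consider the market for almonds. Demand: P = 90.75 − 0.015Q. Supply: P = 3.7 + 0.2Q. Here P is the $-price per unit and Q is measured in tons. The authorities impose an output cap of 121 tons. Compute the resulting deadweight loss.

Competitive equilibrium: 90.75 − 0.015Q = 3.7 + 0.2Q → Q* = 404.8837, P* = 84.6767.
At Q = 121: demand price = 90.75 − 0.015·121 = 88.935; supply price = 3.7 + 0.2·121 = 27.9.
ΔQ = 404.8837 − 121 = 283.8837; wedge = 88.935 − 27.9 = 61.035.
DWL = ½ × 283.8837 × 61.035 = $8663.42.

$8663.42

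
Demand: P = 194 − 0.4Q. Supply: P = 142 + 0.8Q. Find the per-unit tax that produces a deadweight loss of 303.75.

27

Competitive equilibrium: 194 − 0.4Q = 142 + 0.8Q → Q* = 43.3333, P* = 176.6667.
A tax t gives ΔQ = t/1.2 and wedge t, so DWL = t²/2.4.
t²/2.4 = 303.75 → t² = 729 → t = 27.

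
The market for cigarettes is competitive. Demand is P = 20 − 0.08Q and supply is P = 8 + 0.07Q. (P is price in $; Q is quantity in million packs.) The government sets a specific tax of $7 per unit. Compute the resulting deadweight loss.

$163.33 million

Competitive equilibrium: 20 − 0.08Q = 8 + 0.07Q → Q* = 80, P* = 13.6.
With the tax, the buyer price exceeds the seller price by 7: (20 − 0.08Q) − (8 + 0.07Q) = 7 → Q' = 33.3333.
ΔQ = 80 − 33.3333 = 46.6667; the wedge equals the tax, 7.
DWL = ½ × 46.6667 × 7 = $163.33 million.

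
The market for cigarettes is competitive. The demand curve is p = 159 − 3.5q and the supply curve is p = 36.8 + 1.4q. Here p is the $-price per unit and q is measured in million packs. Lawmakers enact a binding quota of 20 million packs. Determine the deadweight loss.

$59.76 million

Competitive equilibrium: 159 − 3.5q = 36.8 + 1.4q → q* = 24.9388, p* = 71.7143.
At q = 20: demand price = 159 − 3.5·20 = 89; supply price = 36.8 + 1.4·20 = 64.8.
Δq = 24.9388 − 20 = 4.9388; wedge = 89 − 64.8 = 24.2.
Deadweight loss = ½ × 4.9388 × 24.2 = $59.76 million.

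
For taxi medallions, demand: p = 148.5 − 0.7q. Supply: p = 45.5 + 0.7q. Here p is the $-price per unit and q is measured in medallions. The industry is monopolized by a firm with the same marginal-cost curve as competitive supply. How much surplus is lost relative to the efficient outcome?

Competitive equilibrium: 148.5 − 0.7q = 45.5 + 0.7q → q* = 73.5714, p* = 97.
Marginal revenue: MR = 148.5 − 1.4q. Set MR = MC: 148.5 − 1.4q = 45.5 + 0.7q → q_m = 49.0476.
Price p_m = 148.5 − 0.7·49.0476 = 114.1667; MC(q_m) = 45.5 + 0.7·49.0476 = 79.8333.
Competitive q* = 73.5714, so Δq = 24.5238; wedge = 114.1667 − 79.8333 = 34.3334.
Deadweight loss = ½ × 24.5238 × 34.3334 = $420.99.

$420.99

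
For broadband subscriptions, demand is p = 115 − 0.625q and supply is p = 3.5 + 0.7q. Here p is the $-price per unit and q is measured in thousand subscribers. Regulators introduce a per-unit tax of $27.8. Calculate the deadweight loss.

$291.64 thousand

Competitive equilibrium: 115 − 0.625q = 3.5 + 0.7q → q* = 84.1509, p* = 62.4057.
With the tax, the buyer price exceeds the seller price by 27.8: (115 − 0.625q) − (3.5 + 0.7q) = 27.8 → q' = 63.1698.
Δq = 84.1509 − 63.1698 = 20.9811; the wedge equals the tax, 27.8.
DWL = ½ × 20.9811 × 27.8 = $291.64 thousand.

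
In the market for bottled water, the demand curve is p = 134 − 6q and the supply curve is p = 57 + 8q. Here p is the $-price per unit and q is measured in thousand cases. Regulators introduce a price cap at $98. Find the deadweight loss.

Competitive equilibrium: 134 − 6q = 57 + 8q → q* = 5.5, p* = 101.
At the ceiling p = 98, quantity supplied = (98 − 57)/8 = 5.125.
Willingness to pay at q' = 5.125: 134 − 6·5.125 = 103.25.
Δq = 5.5 − 5.125 = 0.375; wedge = 103.25 − 98 = 5.25.
Deadweight loss = ½ × 0.375 × 5.25 = $0.98 thousand.

$0.98 thousand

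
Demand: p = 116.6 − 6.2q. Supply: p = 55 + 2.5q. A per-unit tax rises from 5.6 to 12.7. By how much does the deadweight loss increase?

Competitive equilibrium: 116.6 − 6.2q = 55 + 2.5q → q* = 7.0805, p* = 72.7011.
For a per-unit tax t: Δq = t/8.7, so DWL = ½·t·(t/8.7) = t²/17.4.
At t = 5.6: DWL = 1.802. At t = 12.7: DWL = 9.27.
Increase = 9.27 − 1.802 = 7.47.

7.47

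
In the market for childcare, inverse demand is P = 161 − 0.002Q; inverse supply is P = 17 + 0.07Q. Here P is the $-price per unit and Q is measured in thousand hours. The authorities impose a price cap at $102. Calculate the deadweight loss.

Competitive equilibrium: 161 − 0.002Q = 17 + 0.07Q → Q* = 2000, P* = 157.
At the ceiling P = 102, quantity supplied = (102 − 17)/0.07 = 1214.28571.
Willingness to pay at Q' = 1214.28571: 161 − 0.002·1214.28571 = 158.57143.
ΔQ = 2000 − 1214.28571 = 785.71429; wedge = 158.57143 − 102 = 56.57143.
Deadweight loss = ½ × 785.71429 × 56.57143 = $22224.49 thousand.

$22224.49 thousand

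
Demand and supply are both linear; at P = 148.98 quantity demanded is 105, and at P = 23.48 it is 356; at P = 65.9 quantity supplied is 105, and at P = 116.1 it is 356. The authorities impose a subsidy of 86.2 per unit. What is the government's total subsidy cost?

29896.62

Demand slope = (23.48 − 148.98)/(356 − 105) = −0.5, so P = 201.48 − 0.5Q.
Supply slope = (116.1 − 65.9)/(356 − 105) = 0.2, so P = 44.9 + 0.2Q.
Competitive equilibrium: 201.48 − 0.5Q = 44.9 + 0.2Q → Q* = 223.68571, P* = 89.63714.
The subsidy lowers effective supply by 86.2: P = 0.2Q − 41.3.
New quantity: 201.48 − 0.5Q = 0.2Q − 41.3 → Q' = 346.82857.
Total subsidy cost = 86.2 × 346.82857 = 29896.62.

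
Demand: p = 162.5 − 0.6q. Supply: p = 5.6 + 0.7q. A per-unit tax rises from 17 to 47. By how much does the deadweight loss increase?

738.46

Competitive equilibrium: 162.5 − 0.6q = 5.6 + 0.7q → q* = 120.6923, p* = 90.0846.
For a per-unit tax t: Δq = t/1.3, so DWL = ½·t·(t/1.3) = t²/2.6.
At t = 17: DWL = 111.154. At t = 47: DWL = 849.615.
Increase = 849.615 − 111.154 = 738.46.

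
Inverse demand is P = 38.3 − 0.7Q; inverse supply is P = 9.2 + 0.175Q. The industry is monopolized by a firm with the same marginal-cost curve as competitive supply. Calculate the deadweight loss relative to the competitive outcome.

Competitive equilibrium: 38.3 − 0.7Q = 9.2 + 0.175Q → Q* = 33.2571, P* = 15.02.
Marginal revenue: MR = 38.3 − 1.4Q. Set MR = MC: 38.3 − 1.4Q = 9.2 + 0.175Q → Q_m = 18.4762.
Price P_m = 38.3 − 0.7·18.4762 = 25.3667; MC(Q_m) = 9.2 + 0.175·18.4762 = 12.4333.
Competitive Q* = 33.2571, so ΔQ = 14.7809; wedge = 25.3667 − 12.4333 = 12.9334.
The triangle = ½ × 14.7809 × 12.9334 = 95.58.

95.58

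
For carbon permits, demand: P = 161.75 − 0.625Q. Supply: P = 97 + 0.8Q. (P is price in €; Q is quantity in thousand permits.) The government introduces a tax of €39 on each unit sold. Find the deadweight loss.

€533.68 thousand

Competitive equilibrium: 161.75 − 0.625Q = 97 + 0.8Q → Q* = 45.4386, P* = 133.3509.
With the tax, the buyer price exceeds the seller price by 39: (161.75 − 0.625Q) − (97 + 0.8Q) = 39 → Q' = 18.0702.
ΔQ = 45.4386 − 18.0702 = 27.3684; the wedge equals the tax, 39.
Welfare loss = ½ × 27.3684 × 39 = €533.68 thousand.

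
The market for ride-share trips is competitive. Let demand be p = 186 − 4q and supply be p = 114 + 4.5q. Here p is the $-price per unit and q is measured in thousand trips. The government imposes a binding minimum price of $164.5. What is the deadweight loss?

$40.73 thousand

Competitive equilibrium: 186 − 4q = 114 + 4.5q → q* = 8.4706, p* = 152.1176.
At the floor p = 164.5, quantity demanded = (186 − 164.5)/4 = 5.375.
Sellers' marginal cost at q' = 5.375: 114 + 4.5·5.375 = 138.1875.
Δq = 8.4706 − 5.375 = 3.0956; wedge = 164.5 − 138.1875 = 26.3125.
Welfare loss = ½ × 3.0956 × 26.3125 = $40.73 thousand.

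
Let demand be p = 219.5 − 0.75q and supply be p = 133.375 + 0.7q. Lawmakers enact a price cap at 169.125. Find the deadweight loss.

Competitive equilibrium: 219.5 − 0.75q = 133.375 + 0.7q → q* = 59.3966, p* = 174.9526.
At the ceiling p = 169.125, quantity supplied = (169.125 − 133.375)/0.7 = 51.0714.
Willingness to pay at q' = 51.0714: 219.5 − 0.75·51.0714 = 181.1965.
Δq = 59.3966 − 51.0714 = 8.3252; wedge = 181.1965 − 169.125 = 12.0715.
Welfare loss = ½ × 8.3252 × 12.0715 = 50.25.

50.25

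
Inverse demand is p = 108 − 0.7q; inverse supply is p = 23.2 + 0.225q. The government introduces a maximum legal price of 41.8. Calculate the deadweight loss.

Competitive equilibrium: 108 − 0.7q = 23.2 + 0.225q → q* = 91.6757, p* = 43.827.
At the ceiling p = 41.8, quantity supplied = (41.8 − 23.2)/0.225 = 82.6667.
Willingness to pay at q' = 82.6667: 108 − 0.7·82.6667 = 50.1333.
Δq = 91.6757 − 82.6667 = 9.009; wedge = 50.1333 − 41.8 = 8.3333.
DWL = ½ × 9.009 × 8.3333 = 37.54.

37.54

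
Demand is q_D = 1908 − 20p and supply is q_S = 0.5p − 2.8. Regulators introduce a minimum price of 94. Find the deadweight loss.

256.04

In inverse form: demand p = 95.4 − 0.05q, supply p = 5.6 + 2q.
Competitive equilibrium: 95.4 − 0.05q = 5.6 + 2q → q* = 43.8049, p* = 93.2098.
At the floor p = 94, quantity demanded = (95.4 − 94)/0.05 = 28.
Sellers' marginal cost at q' = 28: 5.6 + 2·28 = 61.6.
Δq = 43.8049 − 28 = 15.8049; wedge = 94 − 61.6 = 32.4.
Deadweight loss = ½ × 15.8049 × 32.4 = 256.04.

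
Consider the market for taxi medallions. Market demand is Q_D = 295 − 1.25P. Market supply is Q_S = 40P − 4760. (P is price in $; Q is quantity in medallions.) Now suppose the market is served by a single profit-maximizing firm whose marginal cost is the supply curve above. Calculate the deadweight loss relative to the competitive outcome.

$2010.76

In inverse form: demand P = 236 − 0.8Q, supply P = 119 + 0.025Q.
Competitive equilibrium: 236 − 0.8Q = 119 + 0.025Q → Q* = 141.8182, P* = 122.5455.
Marginal revenue: MR = 236 − 1.6Q. Set MR = MC: 236 − 1.6Q = 119 + 0.025Q → Q_m = 72.
Price P_m = 236 − 0.8·72 = 178.4; MC(Q_m) = 119 + 0.025·72 = 120.8.
Competitive Q* = 141.8182, so ΔQ = 69.8182; wedge = 178.4 − 120.8 = 57.6.
Deadweight loss = ½ × 69.8182 × 57.6 = $2010.76.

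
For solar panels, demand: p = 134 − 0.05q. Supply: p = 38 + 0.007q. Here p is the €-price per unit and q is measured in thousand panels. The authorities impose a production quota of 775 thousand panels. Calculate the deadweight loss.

Competitive equilibrium: 134 − 0.05q = 38 + 0.007q → q* = 1684.2105, p* = 49.7895.
At q = 775: demand price = 134 − 0.05·775 = 95.25; supply price = 38 + 0.007·775 = 43.425.
Δq = 1684.2105 − 775 = 909.2105; wedge = 95.25 − 43.425 = 51.825.
The triangle = ½ × 909.2105 × 51.825 = €23559.92 thousand.

€23559.92 thousand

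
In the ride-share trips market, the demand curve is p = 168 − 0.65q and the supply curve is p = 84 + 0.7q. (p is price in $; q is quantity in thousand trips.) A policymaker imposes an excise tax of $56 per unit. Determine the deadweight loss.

$1161.48 thousand

Competitive equilibrium: 168 − 0.65q = 84 + 0.7q → q* = 62.2222, p* = 127.5556.
With the tax, the buyer price exceeds the seller price by 56: (168 − 0.65q) − (84 + 0.7q) = 56 → q' = 20.7407.
Δq = 62.2222 − 20.7407 = 41.4815; the wedge equals the tax, 56.
Welfare loss = ½ × 41.4815 × 56 = $1161.48 thousand.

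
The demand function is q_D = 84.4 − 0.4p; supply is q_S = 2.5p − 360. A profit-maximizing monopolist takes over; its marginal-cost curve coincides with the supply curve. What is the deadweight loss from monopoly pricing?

165.89

In inverse form: demand p = 211 − 2.5q, supply p = 144 + 0.4q.
Competitive equilibrium: 211 − 2.5q = 144 + 0.4q → q* = 23.1034, p* = 153.2414.
Marginal revenue: MR = 211 − 5q. Set MR = MC: 211 − 5q = 144 + 0.4q → q_m = 12.4074.
Price p_m = 211 − 2.5·12.4074 = 179.9815; MC(q_m) = 144 + 0.4·12.4074 = 148.963.
Competitive q* = 23.1034, so Δq = 10.696; wedge = 179.9815 − 148.963 = 31.0185.
The triangle = ½ × 10.696 × 31.0185 = 165.89.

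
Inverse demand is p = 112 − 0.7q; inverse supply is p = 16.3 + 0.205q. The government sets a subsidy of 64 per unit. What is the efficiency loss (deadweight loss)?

Competitive equilibrium: 112 − 0.7q = 16.3 + 0.205q → q* = 105.7459, p* = 37.9779.
The subsidy lowers effective supply by 64: p = 0.205q − 47.7.
New quantity: 112 − 0.7q = 0.205q − 47.7 → q' = 176.4641.
Overproduction Δq = 176.4641 − 105.7459 = 70.7182; wedge = subsidy = 64.
Deadweight loss = ½ × 70.7182 × 64 = 2262.98.

2262.98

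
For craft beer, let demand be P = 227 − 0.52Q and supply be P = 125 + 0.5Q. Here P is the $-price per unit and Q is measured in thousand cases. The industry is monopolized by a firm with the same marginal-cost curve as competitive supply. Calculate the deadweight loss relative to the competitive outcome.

$581.48 thousand

Competitive equilibrium: 227 − 0.52Q = 125 + 0.5Q → Q* = 100, P* = 175.
Marginal revenue: MR = 227 − 1.04Q. Set MR = MC: 227 − 1.04Q = 125 + 0.5Q → Q_m = 66.2338.
Price P_m = 227 − 0.52·66.2338 = 192.5584; MC(Q_m) = 125 + 0.5·66.2338 = 158.1169.
Competitive Q* = 100, so ΔQ = 33.7662; wedge = 192.5584 − 158.1169 = 34.4415.
Deadweight loss = ½ × 33.7662 × 34.4415 = $581.48 thousand.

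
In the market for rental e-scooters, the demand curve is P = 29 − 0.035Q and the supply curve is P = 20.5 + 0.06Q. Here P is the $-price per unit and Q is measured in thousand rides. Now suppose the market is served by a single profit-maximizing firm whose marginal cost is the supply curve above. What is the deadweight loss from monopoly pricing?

$27.56 thousand

Competitive equilibrium: 29 − 0.035Q = 20.5 + 0.06Q → Q* = 89.4737, P* = 25.8684.
Marginal revenue: MR = 29 − 0.07Q. Set MR = MC: 29 − 0.07Q = 20.5 + 0.06Q → Q_m = 65.3846.
Price P_m = 29 − 0.035·65.3846 = 26.7115; MC(Q_m) = 20.5 + 0.06·65.3846 = 24.4231.
Competitive Q* = 89.4737, so ΔQ = 24.0891; wedge = 26.7115 − 24.4231 = 2.2884.
Deadweight loss = ½ × 24.0891 × 2.2884 = $27.56 thousand.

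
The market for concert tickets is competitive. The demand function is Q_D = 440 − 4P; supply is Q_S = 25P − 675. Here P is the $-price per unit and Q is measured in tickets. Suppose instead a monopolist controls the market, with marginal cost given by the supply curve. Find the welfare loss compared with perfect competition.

$2545.78

In inverse form: demand P = 110 − 0.25Q, supply P = 27 + 0.04Q.
Competitive equilibrium: 110 − 0.25Q = 27 + 0.04Q → Q* = 286.2069, P* = 38.4483.
Marginal revenue: MR = 110 − 0.5Q. Set MR = MC: 110 − 0.5Q = 27 + 0.04Q → Q_m = 153.7037.
Price P_m = 110 − 0.25·153.7037 = 71.5741; MC(Q_m) = 27 + 0.04·153.7037 = 33.1481.
Competitive Q* = 286.2069, so ΔQ = 132.5032; wedge = 71.5741 − 33.1481 = 38.426.
The triangle = ½ × 132.5032 × 38.426 = $2545.78.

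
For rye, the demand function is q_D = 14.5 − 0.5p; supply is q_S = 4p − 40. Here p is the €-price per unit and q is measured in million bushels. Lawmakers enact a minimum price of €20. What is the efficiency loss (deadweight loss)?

€17.50 million

In inverse form: demand p = 29 − 2q, supply p = 10 + 0.25q.
Competitive equilibrium: 29 − 2q = 10 + 0.25q → q* = 8.4444, p* = 12.1111.
At the floor p = 20, quantity demanded = (29 − 20)/2 = 4.5.
Sellers' marginal cost at q' = 4.5: 10 + 0.25·4.5 = 11.125.
Δq = 8.4444 − 4.5 = 3.9444; wedge = 20 − 11.125 = 8.875.
Deadweight loss = ½ × 3.9444 × 8.875 = €17.50 million.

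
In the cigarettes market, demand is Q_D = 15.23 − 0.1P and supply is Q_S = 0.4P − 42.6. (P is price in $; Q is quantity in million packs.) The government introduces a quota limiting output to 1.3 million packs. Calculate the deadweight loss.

$34.93 million

In inverse form: demand P = 152.3 − 10Q, supply P = 106.5 + 2.5Q.
Competitive equilibrium: 152.3 − 10Q = 106.5 + 2.5Q → Q* = 3.664, P* = 115.66.
At Q = 1.3: demand price = 152.3 − 10·1.3 = 139.3; supply price = 106.5 + 2.5·1.3 = 109.75.
ΔQ = 3.664 − 1.3 = 2.364; wedge = 139.3 − 109.75 = 29.55.
Deadweight loss = ½ × 2.364 × 29.55 = $34.93 million.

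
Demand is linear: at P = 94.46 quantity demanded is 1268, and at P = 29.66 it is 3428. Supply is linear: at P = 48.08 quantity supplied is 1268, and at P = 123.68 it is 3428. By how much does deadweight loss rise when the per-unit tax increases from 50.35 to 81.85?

Demand slope = (29.66 − 94.46)/(3428 − 1268) = −0.03, so P = 132.5 − 0.03Q.
Supply slope = (123.68 − 48.08)/(3428 − 1268) = 0.035, so P = 3.7 + 0.035Q.
Competitive equilibrium: 132.5 − 0.03Q = 3.7 + 0.035Q → Q* = 1981.5385, P* = 73.0538.
For a per-unit tax t: ΔQ = t/0.065, so DWL = ½·t·(t/0.065) = t²/0.13.
At t = 50.35: DWL = 19500.942. At t = 81.85: DWL = 51534.019.
Increase = 51534.019 − 19500.942 = 32033.08.

32033.08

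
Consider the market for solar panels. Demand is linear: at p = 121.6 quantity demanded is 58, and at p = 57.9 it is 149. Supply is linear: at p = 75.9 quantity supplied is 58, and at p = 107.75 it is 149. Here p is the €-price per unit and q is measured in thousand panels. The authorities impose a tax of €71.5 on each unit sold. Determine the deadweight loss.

Demand slope = (57.9 − 121.6)/(149 − 58) = −0.7, so p = 162.2 − 0.7q.
Supply slope = (107.75 − 75.9)/(149 − 58) = 0.35, so p = 55.6 + 0.35q.
Competitive equilibrium: 162.2 − 0.7q = 55.6 + 0.35q → q* = 101.5238, p* = 91.1333.
With the tax, the buyer price exceeds the seller price by 71.5: (162.2 − 0.7q) − (55.6 + 0.35q) = 71.5 → q' = 33.4286.
Δq = 101.5238 − 33.4286 = 68.0952; the wedge equals the tax, 71.5.
DWL = ½ × 68.0952 × 71.5 = €2434.40 thousand.

€2434.40 thousand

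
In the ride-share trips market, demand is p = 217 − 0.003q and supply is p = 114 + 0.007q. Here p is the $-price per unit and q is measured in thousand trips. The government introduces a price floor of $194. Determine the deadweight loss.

Competitive equilibrium: 217 − 0.003q = 114 + 0.007q → q* = 10300, p* = 186.1.
At the floor p = 194, quantity demanded = (217 − 194)/0.003 = 7666.66667.
Sellers' marginal cost at q' = 7666.66667: 114 + 0.007·7666.66667 = 167.66667.
Δq = 10300 − 7666.66667 = 2633.33333; wedge = 194 − 167.66667 = 26.33333.
DWL = ½ × 2633.33333 × 26.33333 = $34672.22 thousand.

$34672.22 thousand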